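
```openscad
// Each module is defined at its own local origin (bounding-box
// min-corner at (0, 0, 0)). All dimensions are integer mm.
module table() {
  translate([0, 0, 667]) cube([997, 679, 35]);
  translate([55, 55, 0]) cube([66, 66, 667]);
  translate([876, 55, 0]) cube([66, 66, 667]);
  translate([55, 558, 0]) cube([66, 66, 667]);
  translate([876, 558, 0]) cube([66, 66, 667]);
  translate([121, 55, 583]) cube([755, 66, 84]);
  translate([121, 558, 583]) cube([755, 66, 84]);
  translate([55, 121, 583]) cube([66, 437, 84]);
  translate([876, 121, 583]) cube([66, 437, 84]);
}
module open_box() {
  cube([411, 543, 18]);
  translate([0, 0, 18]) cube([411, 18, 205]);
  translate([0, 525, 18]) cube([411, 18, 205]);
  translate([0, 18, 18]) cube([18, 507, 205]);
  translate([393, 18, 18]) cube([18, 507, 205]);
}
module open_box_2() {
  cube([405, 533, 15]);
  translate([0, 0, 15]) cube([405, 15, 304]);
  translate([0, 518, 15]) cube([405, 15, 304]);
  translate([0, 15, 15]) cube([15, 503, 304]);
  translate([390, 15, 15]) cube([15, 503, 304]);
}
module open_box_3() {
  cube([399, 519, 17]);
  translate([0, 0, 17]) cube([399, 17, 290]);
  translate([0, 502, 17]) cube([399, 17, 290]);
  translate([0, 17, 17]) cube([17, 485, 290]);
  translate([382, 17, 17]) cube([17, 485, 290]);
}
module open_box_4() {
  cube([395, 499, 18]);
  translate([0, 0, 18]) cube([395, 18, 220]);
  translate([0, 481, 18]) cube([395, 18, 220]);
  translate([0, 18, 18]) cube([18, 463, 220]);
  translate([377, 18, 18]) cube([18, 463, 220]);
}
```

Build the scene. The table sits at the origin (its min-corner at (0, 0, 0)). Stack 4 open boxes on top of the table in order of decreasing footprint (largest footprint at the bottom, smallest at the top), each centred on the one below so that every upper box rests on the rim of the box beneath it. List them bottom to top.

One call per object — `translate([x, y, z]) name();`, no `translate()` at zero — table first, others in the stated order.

table();
translate([293, 68, 702]) open_box();
translate([296, 73, 925]) open_box_2();
translate([299, 80, 1244]) open_box_3();
translate([301, 90, 1551]) open_box_4();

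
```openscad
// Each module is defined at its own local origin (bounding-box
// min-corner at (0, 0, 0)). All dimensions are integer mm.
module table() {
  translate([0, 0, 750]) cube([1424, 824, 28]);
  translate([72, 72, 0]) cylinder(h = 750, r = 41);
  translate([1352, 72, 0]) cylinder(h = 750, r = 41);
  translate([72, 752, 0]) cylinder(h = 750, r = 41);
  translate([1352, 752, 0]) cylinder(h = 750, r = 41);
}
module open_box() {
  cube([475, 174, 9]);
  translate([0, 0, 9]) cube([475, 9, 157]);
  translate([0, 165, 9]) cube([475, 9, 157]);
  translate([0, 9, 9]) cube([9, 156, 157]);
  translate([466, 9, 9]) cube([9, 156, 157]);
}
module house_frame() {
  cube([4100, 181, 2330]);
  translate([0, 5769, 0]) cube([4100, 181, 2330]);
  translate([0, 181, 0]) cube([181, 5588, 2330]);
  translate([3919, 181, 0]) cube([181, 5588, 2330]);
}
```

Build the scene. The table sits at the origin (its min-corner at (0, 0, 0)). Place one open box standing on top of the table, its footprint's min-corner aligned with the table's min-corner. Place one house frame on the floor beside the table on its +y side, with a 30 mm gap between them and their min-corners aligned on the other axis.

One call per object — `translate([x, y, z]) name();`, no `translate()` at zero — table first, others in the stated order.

table();
translate([0, 0, 778]) open_box();
translate([0, 854, 0]) house_frame();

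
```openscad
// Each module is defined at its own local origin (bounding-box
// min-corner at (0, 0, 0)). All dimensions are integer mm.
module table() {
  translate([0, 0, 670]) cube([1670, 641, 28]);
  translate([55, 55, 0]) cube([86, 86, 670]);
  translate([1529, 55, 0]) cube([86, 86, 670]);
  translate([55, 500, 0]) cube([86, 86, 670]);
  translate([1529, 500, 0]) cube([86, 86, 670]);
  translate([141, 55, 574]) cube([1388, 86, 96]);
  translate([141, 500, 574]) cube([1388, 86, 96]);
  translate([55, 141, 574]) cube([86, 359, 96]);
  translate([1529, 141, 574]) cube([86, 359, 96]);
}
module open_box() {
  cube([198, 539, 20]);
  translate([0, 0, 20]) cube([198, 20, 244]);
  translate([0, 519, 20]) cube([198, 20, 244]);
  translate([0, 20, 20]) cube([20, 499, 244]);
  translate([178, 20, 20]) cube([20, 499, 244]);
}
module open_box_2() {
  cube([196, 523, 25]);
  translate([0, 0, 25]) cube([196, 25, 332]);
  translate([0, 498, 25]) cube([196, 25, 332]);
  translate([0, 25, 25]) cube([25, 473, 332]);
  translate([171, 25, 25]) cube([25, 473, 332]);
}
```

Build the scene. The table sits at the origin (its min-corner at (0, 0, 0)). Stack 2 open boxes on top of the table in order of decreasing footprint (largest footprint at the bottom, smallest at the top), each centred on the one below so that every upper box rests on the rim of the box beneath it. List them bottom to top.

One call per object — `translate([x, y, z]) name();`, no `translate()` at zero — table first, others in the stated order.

table();
translate([736, 51, 698]) open_box();
translate([737, 59, 962]) open_box_2();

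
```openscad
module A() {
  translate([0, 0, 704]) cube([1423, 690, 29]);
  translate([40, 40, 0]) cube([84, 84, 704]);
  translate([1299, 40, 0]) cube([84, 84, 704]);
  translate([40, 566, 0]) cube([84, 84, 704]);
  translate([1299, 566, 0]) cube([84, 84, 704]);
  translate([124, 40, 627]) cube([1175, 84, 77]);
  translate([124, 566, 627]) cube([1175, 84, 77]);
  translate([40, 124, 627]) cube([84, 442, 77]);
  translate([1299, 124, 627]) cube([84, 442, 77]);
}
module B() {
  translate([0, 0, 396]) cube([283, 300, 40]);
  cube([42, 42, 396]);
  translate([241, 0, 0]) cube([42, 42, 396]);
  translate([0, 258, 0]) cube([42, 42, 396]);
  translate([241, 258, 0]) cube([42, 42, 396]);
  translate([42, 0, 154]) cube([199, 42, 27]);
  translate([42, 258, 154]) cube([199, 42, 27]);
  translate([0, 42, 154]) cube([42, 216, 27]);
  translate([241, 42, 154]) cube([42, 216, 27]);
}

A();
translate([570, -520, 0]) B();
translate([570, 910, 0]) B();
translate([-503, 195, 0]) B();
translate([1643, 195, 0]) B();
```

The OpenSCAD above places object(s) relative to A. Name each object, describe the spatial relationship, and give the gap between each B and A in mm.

A is a table. B is a stool. Four stools sit around the table at the −y, +y, −x, +x sides. The gap between each stool and the table is 220 mm.

Each stool's nearest face is 220 mm from the table's bounding box.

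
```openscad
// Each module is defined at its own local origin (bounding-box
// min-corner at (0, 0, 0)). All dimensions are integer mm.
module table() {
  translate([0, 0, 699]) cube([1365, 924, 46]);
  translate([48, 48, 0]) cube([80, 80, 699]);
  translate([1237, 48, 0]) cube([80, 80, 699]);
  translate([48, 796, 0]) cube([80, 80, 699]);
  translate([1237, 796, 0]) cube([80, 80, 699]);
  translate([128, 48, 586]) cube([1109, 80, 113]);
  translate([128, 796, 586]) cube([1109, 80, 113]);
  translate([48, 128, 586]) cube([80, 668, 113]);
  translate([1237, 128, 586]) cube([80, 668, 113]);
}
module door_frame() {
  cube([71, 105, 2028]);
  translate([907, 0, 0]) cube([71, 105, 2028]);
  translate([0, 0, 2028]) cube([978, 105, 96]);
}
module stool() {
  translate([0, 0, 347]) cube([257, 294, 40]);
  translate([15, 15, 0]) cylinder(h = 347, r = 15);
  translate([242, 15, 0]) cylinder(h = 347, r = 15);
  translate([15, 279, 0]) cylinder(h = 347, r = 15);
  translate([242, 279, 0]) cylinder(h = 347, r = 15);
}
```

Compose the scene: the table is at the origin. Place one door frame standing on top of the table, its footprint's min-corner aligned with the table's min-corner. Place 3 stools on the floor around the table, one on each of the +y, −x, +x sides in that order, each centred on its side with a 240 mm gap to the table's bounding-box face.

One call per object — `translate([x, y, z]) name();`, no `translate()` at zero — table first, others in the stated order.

table();
translate([0, 0, 745]) door_frame();
translate([554, 1164, 0]) stool();
translate([-497, 315, 0]) stool();
translate([1605, 315, 0]) stool();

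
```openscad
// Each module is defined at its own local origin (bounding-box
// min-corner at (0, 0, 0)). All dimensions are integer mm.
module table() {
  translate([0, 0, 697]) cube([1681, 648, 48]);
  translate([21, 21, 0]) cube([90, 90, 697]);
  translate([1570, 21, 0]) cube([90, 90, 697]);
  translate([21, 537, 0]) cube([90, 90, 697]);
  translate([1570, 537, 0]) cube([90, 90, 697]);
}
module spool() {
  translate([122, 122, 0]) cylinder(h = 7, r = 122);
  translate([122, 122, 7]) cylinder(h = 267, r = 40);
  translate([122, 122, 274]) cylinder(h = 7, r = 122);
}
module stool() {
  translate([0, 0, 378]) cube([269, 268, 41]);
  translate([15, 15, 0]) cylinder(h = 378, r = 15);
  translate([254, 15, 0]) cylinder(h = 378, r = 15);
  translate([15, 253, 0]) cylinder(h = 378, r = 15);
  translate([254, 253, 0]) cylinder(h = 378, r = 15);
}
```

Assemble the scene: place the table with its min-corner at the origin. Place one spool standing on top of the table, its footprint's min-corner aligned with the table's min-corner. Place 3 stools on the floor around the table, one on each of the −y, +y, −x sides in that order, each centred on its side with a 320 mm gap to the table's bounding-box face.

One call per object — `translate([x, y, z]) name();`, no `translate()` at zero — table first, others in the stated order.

table();
translate([0, 0, 745]) spool();
translate([706, -588, 0]) stool();
translate([706, 968, 0]) stool();
translate([-589, 190, 0]) stool();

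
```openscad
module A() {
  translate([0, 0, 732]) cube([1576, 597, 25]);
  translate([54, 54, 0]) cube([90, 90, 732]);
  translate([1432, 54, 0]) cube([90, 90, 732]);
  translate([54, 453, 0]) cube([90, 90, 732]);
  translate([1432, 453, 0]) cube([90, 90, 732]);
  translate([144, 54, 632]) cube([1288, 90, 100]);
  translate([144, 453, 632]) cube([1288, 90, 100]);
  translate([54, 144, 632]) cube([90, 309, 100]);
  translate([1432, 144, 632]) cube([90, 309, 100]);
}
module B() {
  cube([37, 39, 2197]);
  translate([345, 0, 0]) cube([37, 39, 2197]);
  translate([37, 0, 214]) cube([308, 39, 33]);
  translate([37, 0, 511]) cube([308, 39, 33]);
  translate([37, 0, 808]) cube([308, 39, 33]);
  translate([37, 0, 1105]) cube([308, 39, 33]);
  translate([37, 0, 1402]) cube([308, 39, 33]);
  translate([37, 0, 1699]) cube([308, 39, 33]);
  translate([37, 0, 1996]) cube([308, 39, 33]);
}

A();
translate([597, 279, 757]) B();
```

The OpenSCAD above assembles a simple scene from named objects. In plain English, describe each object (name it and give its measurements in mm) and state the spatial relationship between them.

A is a rectangular dining table. The top is 1576×597×25 mm with its upper surface at z = 757 mm. It stands on four 90×90 mm square legs, each inset 54 mm from the nearest pair of top edges, running from the floor to the underside of the top. Four apron rails, 90 mm thick and 100 mm tall, run between adjacent legs with their top edges flush with the underside of the top and their outer faces flush with the legs' outer faces.

B is a wooden ladder with two side rails of 37×39 mm section and 2197 mm height, set 382 mm apart overall. Between them run 7 rectangular rungs (39 mm deep, 33 mm thick), front faces flush with the rails' −y face. The bottom of the first rung is 214 mm above the floor and each subsequent rung is 297 mm higher than the one below.

The ladder is on top of the table, centred.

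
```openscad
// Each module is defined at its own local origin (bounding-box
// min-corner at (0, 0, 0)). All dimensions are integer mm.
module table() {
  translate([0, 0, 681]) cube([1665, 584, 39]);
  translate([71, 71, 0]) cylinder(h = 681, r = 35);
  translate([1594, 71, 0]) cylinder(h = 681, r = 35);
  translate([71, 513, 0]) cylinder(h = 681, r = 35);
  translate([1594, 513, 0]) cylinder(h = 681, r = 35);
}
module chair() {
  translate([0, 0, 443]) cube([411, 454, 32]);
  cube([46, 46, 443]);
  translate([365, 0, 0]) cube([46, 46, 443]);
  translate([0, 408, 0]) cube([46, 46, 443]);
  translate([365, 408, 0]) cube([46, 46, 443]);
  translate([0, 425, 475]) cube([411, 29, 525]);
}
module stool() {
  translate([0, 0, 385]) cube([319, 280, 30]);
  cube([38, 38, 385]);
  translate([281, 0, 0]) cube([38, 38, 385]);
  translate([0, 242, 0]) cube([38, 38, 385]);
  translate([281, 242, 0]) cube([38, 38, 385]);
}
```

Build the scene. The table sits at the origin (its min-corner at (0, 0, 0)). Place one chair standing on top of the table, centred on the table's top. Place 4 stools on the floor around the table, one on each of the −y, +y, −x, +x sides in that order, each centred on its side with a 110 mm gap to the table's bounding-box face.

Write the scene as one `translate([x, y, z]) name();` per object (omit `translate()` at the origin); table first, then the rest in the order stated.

table();
translate([627, 65, 720]) chair();
translate([673, -390, 0]) stool();
translate([673, 694, 0]) stool();
translate([-429, 152, 0]) stool();
translate([1775, 152, 0]) stool();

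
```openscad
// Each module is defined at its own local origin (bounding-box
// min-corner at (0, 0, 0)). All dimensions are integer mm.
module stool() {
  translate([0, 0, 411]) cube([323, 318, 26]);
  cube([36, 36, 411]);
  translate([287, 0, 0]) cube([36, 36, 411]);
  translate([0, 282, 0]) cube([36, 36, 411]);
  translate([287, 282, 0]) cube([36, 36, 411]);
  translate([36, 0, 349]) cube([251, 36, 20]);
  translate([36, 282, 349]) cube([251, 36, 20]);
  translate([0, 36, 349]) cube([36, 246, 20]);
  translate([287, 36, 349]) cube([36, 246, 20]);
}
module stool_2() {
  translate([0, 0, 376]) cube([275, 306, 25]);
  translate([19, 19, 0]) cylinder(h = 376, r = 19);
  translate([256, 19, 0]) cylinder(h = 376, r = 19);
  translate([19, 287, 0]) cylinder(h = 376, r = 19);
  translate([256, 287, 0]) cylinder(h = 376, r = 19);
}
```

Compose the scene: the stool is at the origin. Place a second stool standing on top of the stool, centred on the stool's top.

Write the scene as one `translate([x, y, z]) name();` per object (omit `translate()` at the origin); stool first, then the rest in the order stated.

stool();
translate([24, 6, 437]) stool_2();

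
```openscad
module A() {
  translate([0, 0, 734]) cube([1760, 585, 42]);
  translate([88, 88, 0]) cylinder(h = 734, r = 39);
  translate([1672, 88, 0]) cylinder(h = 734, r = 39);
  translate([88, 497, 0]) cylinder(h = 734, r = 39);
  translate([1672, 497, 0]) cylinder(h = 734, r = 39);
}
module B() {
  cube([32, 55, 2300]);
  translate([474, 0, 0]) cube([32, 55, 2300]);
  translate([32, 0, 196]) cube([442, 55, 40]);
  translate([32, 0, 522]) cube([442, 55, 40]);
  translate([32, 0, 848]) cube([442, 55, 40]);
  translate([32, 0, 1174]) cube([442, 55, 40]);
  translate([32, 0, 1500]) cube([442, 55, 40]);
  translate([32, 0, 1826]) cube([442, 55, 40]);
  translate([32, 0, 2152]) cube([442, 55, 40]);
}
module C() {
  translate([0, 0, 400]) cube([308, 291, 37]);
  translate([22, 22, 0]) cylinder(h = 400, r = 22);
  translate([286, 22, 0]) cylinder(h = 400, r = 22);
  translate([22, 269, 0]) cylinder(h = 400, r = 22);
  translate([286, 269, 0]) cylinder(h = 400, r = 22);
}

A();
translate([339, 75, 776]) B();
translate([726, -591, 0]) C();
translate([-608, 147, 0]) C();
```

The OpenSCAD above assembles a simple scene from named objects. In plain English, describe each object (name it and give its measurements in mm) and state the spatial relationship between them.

A is a table: top 1760 mm (x) × 585 mm (y), 42 mm thick, upper face at z = 776 mm, on four round legs of 78 mm diameter, each leg's bounding box inset 49 mm from the nearest pair of top edges, running from z = 0 to the bottom of the top.

B is a wooden ladder with two side rails of 32×55 mm section and 2300 mm height, set 506 mm apart overall. Between them run 7 rectangular rungs (55 mm deep, 40 mm thick), front faces flush with the rails' −y face. The bottom of the first rung is 196 mm above the floor and each subsequent rung is 326 mm higher than the one below.

C is a four-legged stool. The seat is 308×291 mm, 37 mm thick, top at z = 437 mm. It stands on four round legs, each 44 mm in diameter, from z = 0 to the seat underside, each leg's axis is inset half a diameter from the nearest pair of seat edges (so the leg's bounding box is flush with the corner).

The ladder is on top of the table. Two stools sit around the table at the −y, −x sides.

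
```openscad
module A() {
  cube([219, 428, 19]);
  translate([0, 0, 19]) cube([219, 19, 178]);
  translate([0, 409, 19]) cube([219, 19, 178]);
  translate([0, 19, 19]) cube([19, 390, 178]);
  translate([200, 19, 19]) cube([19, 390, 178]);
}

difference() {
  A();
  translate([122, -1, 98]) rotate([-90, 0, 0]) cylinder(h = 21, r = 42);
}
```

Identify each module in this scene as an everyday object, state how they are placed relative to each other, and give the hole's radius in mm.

The subtracted cylinder has r = 42 mm.

A is an open box. The open box has a circular hole through its front wall. The hole's radius is 42 mm.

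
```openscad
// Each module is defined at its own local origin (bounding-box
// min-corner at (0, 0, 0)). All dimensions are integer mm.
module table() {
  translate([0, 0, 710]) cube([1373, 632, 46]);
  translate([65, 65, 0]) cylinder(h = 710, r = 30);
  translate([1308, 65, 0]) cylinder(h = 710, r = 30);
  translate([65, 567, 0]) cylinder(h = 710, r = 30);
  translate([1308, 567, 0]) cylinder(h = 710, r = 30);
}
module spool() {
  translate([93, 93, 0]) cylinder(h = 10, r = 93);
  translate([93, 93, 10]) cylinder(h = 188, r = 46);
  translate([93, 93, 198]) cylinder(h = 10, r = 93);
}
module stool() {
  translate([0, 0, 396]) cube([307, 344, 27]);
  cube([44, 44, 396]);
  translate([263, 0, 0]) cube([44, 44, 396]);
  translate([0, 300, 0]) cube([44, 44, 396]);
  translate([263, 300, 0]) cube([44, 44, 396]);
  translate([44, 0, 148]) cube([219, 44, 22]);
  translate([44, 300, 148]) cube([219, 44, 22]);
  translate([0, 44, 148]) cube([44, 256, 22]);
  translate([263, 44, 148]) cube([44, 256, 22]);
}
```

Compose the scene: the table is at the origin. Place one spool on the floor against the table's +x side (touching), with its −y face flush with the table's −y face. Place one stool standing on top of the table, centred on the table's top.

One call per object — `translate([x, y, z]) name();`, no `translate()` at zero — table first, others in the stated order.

table();
translate([1373, 0, 0]) spool();
translate([533, 144, 756]) stool();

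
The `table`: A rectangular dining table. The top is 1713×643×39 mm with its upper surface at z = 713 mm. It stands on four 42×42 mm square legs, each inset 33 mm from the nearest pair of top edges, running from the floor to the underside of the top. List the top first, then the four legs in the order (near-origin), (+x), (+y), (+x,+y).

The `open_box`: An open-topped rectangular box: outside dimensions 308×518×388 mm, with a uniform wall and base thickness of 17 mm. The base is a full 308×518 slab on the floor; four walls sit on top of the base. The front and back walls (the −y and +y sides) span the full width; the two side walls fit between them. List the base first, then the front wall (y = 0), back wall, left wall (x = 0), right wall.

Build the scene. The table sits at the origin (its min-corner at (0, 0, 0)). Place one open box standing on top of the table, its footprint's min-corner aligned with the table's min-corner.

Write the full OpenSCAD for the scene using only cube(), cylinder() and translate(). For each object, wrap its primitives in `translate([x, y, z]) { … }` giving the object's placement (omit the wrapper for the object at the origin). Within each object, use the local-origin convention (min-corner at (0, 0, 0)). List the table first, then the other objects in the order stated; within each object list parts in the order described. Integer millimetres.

translate([0, 0, 674]) cube([1713, 643, 39]);
translate([33, 33, 0]) cube([42, 42, 674]);
translate([1638, 33, 0]) cube([42, 42, 674]);
translate([33, 568, 0]) cube([42, 42, 674]);
translate([1638, 568, 0]) cube([42, 42, 674]);
translate([0, 0, 713]) {
  cube([308, 518, 17]);
  translate([0, 0, 17]) cube([308, 17, 371]);
  translate([0, 501, 17]) cube([308, 17, 371]);
  translate([0, 17, 17]) cube([17, 484, 371]);
  translate([291, 17, 17]) cube([17, 484, 371]);
}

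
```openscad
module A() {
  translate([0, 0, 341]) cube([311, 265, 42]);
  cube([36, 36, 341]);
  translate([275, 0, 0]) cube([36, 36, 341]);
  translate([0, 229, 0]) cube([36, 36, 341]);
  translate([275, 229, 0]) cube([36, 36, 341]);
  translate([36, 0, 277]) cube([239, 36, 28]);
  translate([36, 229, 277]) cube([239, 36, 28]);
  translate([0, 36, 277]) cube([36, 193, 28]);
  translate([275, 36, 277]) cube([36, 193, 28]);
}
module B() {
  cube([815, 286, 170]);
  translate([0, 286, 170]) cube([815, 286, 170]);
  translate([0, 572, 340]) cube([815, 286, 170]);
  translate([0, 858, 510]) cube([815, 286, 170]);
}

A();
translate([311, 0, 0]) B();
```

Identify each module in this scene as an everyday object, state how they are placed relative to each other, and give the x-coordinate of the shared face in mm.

The stool's +x face and the staircase's −x face are both at x = 311 mm.

A is a stool. B is a staircase. The staircase is against the stool's +x side, with their −y faces flush. The x-coordinate of the shared face is 311 mm.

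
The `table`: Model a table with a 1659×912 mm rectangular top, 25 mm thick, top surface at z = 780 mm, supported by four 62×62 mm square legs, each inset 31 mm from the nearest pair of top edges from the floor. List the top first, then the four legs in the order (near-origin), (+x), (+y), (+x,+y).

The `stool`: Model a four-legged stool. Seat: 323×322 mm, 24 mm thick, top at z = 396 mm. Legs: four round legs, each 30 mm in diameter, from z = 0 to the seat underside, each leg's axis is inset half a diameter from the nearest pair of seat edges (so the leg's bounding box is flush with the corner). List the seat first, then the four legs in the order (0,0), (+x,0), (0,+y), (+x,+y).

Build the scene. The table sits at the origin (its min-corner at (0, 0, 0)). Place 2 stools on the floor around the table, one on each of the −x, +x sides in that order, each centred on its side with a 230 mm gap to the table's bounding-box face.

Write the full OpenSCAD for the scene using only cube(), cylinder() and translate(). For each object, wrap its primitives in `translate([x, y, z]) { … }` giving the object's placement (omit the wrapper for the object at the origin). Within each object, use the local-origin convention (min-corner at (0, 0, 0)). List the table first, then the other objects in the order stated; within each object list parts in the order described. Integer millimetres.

translate([0, 0, 755]) cube([1659, 912, 25]);
translate([31, 31, 0]) cube([62, 62, 755]);
translate([1566, 31, 0]) cube([62, 62, 755]);
translate([31, 819, 0]) cube([62, 62, 755]);
translate([1566, 819, 0]) cube([62, 62, 755]);
translate([-553, 295, 0]) {
  translate([0, 0, 372]) cube([323, 322, 24]);
  translate([15, 15, 0]) cylinder(h = 372, r = 15);
  translate([308, 15, 0]) cylinder(h = 372, r = 15);
  translate([15, 307, 0]) cylinder(h = 372, r = 15);
  translate([308, 307, 0]) cylinder(h = 372, r = 15);
}
translate([1889, 295, 0]) {
  translate([0, 0, 372]) cube([323, 322, 24]);
  translate([15, 15, 0]) cylinder(h = 372, r = 15);
  translate([308, 15, 0]) cylinder(h = 372, r = 15);
  translate([15, 307, 0]) cylinder(h = 372, r = 15);
  translate([308, 307, 0]) cylinder(h = 372, r = 15);
}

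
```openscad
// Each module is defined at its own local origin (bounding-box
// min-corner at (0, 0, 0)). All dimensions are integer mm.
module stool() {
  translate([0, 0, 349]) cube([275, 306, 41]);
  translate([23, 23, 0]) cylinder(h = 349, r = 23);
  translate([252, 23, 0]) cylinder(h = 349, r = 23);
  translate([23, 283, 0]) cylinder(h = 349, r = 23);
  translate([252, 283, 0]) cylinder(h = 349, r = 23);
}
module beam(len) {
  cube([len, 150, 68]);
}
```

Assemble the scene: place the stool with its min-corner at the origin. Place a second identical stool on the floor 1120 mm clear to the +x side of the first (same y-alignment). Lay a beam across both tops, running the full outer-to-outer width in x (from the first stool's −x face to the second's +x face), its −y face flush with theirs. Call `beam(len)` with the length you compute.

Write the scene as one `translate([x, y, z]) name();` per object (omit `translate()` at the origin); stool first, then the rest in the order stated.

stool();
translate([1395, 0, 0]) stool();
translate([0, 0, 390]) beam(1670);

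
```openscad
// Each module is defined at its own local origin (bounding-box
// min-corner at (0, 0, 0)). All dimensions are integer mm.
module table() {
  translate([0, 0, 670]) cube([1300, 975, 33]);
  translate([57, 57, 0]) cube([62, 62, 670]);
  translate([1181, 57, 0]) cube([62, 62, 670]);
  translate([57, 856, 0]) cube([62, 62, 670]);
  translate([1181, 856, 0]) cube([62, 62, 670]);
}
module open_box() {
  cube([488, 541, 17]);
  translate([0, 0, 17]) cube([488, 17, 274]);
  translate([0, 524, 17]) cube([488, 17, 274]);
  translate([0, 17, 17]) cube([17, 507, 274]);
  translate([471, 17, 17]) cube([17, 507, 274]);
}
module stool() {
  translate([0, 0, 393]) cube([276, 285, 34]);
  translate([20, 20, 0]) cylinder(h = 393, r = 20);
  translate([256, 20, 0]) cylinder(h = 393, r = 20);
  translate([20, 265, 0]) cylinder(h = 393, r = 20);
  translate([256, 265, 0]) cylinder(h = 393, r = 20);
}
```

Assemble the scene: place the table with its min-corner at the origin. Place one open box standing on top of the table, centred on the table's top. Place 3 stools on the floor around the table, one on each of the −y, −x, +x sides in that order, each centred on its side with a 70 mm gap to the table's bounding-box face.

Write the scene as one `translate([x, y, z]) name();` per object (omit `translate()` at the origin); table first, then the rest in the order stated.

table();
translate([406, 217, 703]) open_box();
translate([512, -355, 0]) stool();
translate([-346, 345, 0]) stool();
translate([1370, 345, 0]) stool();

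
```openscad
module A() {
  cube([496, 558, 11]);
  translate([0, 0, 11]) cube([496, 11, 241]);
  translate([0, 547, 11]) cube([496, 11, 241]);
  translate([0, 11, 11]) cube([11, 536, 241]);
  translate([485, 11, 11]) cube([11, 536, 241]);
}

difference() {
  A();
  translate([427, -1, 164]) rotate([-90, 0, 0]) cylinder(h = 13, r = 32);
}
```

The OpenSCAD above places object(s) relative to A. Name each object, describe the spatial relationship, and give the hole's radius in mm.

A is an open box. The open box has a circular hole through its front wall. The hole's radius is 32 mm.

The subtracted cylinder has r = 32 mm.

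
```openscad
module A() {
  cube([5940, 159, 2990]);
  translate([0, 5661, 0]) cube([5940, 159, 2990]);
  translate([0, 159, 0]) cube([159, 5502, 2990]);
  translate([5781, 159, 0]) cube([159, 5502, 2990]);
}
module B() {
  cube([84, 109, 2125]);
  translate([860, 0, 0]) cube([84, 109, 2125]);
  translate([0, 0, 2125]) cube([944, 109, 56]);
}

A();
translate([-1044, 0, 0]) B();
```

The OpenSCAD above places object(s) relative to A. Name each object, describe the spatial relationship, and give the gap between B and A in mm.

A is a house frame. B is a door frame. The door frame is on the floor beside the house frame on its −x side. The gap between the door frame and the house frame is 100 mm.

The door frame's nearest face is 100 mm from the house frame's −x face.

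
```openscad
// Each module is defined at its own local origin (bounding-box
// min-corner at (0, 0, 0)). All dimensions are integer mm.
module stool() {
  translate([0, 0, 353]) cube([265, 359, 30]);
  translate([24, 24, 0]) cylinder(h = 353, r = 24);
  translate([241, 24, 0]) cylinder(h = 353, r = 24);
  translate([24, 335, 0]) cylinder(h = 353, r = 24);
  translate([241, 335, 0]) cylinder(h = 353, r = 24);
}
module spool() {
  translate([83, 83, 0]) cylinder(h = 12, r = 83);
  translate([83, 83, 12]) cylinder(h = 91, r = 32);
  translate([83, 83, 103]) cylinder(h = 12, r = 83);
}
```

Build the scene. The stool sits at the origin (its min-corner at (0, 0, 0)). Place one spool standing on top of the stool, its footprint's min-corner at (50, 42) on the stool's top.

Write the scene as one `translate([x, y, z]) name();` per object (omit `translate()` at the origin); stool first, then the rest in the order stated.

stool();
translate([50, 42, 383]) spool();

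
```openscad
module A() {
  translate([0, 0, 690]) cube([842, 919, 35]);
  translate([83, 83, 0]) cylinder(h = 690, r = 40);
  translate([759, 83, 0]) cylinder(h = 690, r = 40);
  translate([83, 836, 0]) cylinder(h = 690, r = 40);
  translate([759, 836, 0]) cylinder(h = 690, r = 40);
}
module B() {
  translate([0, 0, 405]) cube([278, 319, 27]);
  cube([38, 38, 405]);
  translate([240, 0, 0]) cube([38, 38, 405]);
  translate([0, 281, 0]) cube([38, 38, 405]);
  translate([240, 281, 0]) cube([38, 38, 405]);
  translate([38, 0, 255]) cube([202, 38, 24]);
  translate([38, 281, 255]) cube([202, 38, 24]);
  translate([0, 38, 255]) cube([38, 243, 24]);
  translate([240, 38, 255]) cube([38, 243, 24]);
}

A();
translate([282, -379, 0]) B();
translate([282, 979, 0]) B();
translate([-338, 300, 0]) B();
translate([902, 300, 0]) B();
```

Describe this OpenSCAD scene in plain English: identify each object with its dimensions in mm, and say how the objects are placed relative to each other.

A is a table with a 842×919 mm rectangular top, 35 mm thick, top surface at z = 725 mm, supported by four round legs of 80 mm diameter, each leg's bounding box inset 43 mm from the nearest pair of top edges, running from the floor.

B is a four-legged stool. The seat is 278×319 mm, 27 mm thick, top at z = 432 mm. It stands on four square legs, each 38×38 mm in cross-section, from z = 0 to the seat underside, each flush with a corner of the seat. Four stretchers, 38 mm wide and 24 mm tall, connect adjacent legs with their undersides at z = 255 mm, each running between the inner faces of the legs it joins and aligned with the legs' outer faces on the other axis.

Four stools sit around the table at the −y, +y, −x, +x sides.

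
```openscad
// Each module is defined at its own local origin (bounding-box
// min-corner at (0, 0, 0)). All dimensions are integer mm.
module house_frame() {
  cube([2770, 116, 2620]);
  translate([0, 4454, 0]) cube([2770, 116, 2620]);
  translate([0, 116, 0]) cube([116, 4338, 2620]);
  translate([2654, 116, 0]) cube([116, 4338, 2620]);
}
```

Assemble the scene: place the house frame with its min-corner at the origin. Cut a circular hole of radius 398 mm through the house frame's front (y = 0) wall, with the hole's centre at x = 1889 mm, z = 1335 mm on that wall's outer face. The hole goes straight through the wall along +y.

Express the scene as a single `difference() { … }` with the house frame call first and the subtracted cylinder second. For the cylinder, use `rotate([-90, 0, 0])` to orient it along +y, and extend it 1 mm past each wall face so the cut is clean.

difference() {
  house_frame();
  translate([1889, -1, 1335]) rotate([-90, 0, 0]) cylinder(h = 118, r = 398);
}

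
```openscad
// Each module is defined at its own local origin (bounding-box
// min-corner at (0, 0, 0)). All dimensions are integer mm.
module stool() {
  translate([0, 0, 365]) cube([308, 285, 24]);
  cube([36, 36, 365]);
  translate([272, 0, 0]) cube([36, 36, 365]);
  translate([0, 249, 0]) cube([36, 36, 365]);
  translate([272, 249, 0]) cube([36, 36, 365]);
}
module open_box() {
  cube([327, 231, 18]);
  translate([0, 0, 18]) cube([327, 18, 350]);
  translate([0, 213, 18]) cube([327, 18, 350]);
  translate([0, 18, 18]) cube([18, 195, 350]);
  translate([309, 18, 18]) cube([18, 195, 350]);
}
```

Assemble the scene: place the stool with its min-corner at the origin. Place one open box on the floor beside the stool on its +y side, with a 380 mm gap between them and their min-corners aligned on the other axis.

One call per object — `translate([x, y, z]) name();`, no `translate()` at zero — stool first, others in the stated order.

stool();
translate([0, 665, 0]) open_box();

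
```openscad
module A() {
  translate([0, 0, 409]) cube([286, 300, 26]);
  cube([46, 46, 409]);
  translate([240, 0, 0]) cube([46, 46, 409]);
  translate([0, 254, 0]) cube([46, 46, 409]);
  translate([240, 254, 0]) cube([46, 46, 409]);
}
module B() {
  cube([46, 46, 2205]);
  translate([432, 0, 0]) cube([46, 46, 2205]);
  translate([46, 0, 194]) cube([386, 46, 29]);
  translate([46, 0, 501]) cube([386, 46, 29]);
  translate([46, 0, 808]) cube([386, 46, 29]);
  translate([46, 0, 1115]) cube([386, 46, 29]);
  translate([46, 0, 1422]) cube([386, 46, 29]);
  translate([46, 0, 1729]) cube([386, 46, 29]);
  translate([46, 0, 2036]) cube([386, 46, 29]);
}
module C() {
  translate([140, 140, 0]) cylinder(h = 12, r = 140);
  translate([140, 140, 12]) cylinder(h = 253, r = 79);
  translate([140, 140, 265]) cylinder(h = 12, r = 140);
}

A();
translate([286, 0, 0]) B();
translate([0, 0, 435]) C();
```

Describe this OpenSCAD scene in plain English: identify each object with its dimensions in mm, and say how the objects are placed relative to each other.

A is a simple wooden stool: a rectangular seat 286 mm (x) by 300 mm (y), 26 mm thick, top face at z = 435 mm, on four square legs, each 46×46 mm in cross-section. The legs rest on z = 0, each flush with a corner of the seat.

B is a wooden ladder with two side rails of 46×46 mm section and 2205 mm height, set 478 mm apart overall. Between them run 7 rectangular rungs (46 mm deep, 29 mm thick), front faces flush with the rails' −y face. The bottom of the first rung is 194 mm above the floor and each subsequent rung is 307 mm higher than the one below.

C is a spool: two coaxial disc flanges of radius 140 mm and thickness 12 mm, joined by a core cylinder of radius 79 mm and height 253 mm. The lower flange rests on z = 0 and the three cylinders share a vertical axis.

The ladder is against the stool's +x side, with their −y faces flush. The spool is on top of the stool.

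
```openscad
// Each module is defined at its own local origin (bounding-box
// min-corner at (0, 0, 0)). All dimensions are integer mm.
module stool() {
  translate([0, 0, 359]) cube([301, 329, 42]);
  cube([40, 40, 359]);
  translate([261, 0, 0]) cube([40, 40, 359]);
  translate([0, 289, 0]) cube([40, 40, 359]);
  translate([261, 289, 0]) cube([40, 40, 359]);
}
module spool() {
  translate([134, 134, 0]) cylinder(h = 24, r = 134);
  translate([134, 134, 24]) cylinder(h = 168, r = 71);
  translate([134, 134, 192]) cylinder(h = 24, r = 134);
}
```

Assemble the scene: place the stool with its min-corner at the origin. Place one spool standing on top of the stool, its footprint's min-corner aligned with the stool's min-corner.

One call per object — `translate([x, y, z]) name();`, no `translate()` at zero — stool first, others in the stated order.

stool();
translate([0, 0, 401]) spool();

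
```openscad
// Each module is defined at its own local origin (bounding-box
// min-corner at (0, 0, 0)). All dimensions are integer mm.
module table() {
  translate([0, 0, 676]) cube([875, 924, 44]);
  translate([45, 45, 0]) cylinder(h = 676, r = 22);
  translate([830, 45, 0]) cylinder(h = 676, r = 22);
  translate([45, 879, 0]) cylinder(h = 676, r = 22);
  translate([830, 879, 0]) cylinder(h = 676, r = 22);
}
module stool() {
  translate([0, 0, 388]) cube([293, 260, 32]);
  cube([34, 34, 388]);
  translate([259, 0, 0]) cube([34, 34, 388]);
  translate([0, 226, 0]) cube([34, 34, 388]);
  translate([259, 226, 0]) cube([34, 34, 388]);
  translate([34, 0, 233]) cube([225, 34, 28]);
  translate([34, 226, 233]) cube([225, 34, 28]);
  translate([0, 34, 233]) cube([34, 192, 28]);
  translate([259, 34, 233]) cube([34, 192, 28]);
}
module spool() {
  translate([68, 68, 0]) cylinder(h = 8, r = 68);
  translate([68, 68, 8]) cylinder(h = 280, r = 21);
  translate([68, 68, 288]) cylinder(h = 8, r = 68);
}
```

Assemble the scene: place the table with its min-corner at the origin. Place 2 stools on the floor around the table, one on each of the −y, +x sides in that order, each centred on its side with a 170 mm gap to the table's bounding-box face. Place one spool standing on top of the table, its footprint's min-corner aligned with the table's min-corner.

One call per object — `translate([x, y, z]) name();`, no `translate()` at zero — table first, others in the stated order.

table();
translate([291, -430, 0]) stool();
translate([1045, 332, 0]) stool();
translate([0, 0, 720]) spool();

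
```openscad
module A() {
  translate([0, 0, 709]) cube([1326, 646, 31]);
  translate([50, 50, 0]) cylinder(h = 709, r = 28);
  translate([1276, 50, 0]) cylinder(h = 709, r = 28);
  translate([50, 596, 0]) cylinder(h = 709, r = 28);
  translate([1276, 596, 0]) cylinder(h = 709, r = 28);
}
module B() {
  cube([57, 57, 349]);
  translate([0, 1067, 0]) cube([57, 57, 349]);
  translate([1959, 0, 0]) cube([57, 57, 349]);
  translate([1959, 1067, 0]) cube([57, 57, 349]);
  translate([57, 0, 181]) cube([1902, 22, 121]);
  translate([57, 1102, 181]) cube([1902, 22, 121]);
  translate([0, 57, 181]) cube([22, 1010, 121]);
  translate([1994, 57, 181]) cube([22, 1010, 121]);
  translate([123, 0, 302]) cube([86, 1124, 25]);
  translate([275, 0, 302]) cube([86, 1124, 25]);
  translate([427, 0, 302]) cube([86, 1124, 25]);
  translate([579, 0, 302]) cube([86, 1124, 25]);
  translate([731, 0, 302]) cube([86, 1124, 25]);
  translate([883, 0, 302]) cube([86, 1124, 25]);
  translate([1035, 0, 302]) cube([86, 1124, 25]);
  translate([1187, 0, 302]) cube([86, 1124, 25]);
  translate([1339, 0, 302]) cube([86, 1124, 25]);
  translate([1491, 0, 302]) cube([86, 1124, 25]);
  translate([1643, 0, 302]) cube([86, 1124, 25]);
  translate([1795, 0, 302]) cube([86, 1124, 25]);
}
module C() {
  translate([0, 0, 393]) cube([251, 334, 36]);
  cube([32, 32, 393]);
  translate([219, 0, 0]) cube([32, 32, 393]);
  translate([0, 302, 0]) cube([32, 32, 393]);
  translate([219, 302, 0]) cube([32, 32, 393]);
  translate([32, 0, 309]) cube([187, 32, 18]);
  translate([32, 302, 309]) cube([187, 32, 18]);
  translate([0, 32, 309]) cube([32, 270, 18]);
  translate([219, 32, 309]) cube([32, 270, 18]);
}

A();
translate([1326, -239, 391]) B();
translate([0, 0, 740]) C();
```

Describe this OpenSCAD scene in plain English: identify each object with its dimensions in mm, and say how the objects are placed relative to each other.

A is a table with a 1326×646 mm rectangular top, 31 mm thick, top surface at z = 740 mm, supported by four round legs of 56 mm diameter, each leg's bounding box inset 22 mm from the nearest pair of top edges, running from the floor.

B is a bed frame 2016 mm long (x) by 1124 mm wide (y). Four 57×57 mm corner posts, 349 mm tall, at the corners of the footprint. Four rails of 22 mm thickness and 121 mm height run between adjacent posts with their undersides at z = 181 mm, their outer faces flush with the outside of the frame (the two x-running rails run between the posts' inner faces; the two y-running rails run between the posts' inner faces). 12 slats, each 86 mm wide (x) and 25 mm thick, lie across the top of the two x-running rails, running the full 1124 mm width of the frame in y; the slats are evenly spaced along x between the inner faces of the end posts with equal gaps (rounded down to the nearest mm) at the −x end and between each pair — any rounding remainder accumulates at the +x end.

C is a four-legged stool. The seat is a 251×334×36 mm slab whose top surface is at z = 429 mm; four square legs, each 32×32 mm in cross-section, run from the floor (z = 0) to the underside of the seat, each flush with a corner of the seat. Four stretchers, 32 mm wide and 18 mm tall, connect adjacent legs with their undersides at z = 309 mm, each running between the inner faces of the legs it joins and aligned with the legs' outer faces on the other axis.

The bed frame is beside the table with their tops flush at z = 740. The stool is on top of the table.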